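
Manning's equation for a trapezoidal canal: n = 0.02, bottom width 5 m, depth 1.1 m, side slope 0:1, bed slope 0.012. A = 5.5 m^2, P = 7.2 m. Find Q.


R = A/P = 5.5/7.2 = 0.763889
Q = (1/0.02) * 5.5 * 0.763889^(2/3) * 0.012^0.5

25.1735 m^3/s


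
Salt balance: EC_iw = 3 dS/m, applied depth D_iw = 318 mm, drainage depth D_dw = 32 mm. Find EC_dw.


EC_dw = EC_iw * D_iw / D_dw
EC_dw = 3 * 318 / 32
EC_dw = 954 / 32

29.8125 dS/m


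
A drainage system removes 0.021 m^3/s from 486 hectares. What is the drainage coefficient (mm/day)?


DC = Q * 86400 / (A * 10000) * 1000
DC = 0.021 * 86400 / (486 * 10000) * 1000
DC = 1814400.0000 / 4860000

0.3733 mm/day


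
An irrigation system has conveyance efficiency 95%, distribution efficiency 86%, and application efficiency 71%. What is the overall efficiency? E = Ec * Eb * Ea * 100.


Ec = 0.95, Eb = 0.86, Ea = 0.71
E = 0.95 * 0.86 * 0.71 * 100 = 58.0070%

58.0070 %


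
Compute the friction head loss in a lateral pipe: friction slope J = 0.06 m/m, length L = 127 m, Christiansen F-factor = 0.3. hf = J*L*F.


hf = J * L * F = 0.06 * 127 * 0.3 = 2.2860 m

2.2860 m


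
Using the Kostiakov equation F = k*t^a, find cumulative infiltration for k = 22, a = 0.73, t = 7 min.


F = k * t^a = 22 * 7^0.73
F = 22 * 4.139249

91.0635 mm


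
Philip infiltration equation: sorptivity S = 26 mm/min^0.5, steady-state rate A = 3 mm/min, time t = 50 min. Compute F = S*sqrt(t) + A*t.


F = S*sqrt(t) + A*t
F = 26*sqrt(50) + 3*50
F = 26*7.071068 + 150

333.8478 mm


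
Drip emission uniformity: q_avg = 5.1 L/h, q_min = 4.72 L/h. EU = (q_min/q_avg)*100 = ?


EU = (q_min/q_avg)*100 = (4.72/5.1)*100 = 92.5490%

92.5490 %


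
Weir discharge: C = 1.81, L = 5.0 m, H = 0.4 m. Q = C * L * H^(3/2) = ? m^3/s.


Q = C * L * H^(3/2) = 1.81 * 5.0 * 0.4^1.5 = 1.81 * 5.0 * 0.252982

2.2895 m^3/s


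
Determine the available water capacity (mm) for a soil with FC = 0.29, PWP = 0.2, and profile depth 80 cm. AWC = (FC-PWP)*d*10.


AWC = (FC - PWP) * d * 10
AWC = (0.29 - 0.2) * 80 * 10
AWC = 0.0900 * 80 * 10

72.0000 mm


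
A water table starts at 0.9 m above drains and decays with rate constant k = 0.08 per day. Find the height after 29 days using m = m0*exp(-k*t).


m = m0 * exp(-k*t)
m = 0.9 * exp(-0.08 * 29)
m = 0.9 * exp(-2.3200)

0.0884 m


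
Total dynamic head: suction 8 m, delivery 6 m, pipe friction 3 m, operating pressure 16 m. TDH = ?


TDH = Hs + Hd + hf + Hp = 8 + 6 + 3 + 16 = 33

33 m


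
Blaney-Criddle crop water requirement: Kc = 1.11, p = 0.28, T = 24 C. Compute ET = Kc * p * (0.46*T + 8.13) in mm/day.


ET = Kc * p * (0.46*T + 8.13)
ET = 1.11 * 0.28 * (0.46*24 + 8.13)
ET = 1.11 * 0.28 * 19.1700

5.9580 mm/day


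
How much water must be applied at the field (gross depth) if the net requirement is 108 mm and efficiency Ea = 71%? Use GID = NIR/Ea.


Ea = 71% = 0.71
GID = NIR / Ea = 108 / 0.71 = 152.1127 mm

152.1127 mm


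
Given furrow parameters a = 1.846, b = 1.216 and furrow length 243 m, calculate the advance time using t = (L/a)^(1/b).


t = (L/a)^(1/b)
t = (243/1.846)^(1/1.216)
t = 131.635970^(1/1.216)

55.3231 min


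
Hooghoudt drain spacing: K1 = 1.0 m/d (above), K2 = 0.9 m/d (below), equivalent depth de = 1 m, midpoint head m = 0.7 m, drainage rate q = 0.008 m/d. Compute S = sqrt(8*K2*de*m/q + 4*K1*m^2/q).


S^2 = 8*K2*de*m/q + 4*K1*m^2/q
S^2 = 8*0.9*1*0.7/0.008 + 4*1.0*0.7^2/0.008
S = sqrt(875.0000)

29.5804 m


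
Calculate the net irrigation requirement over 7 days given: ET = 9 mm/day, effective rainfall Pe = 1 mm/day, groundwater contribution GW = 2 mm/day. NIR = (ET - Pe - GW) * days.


Daily deficit = ET - Pe - GW = 9 - 1 - 2 = 6 mm/day
NIR = 6 * 7 = 42 mm

42.0000 mm


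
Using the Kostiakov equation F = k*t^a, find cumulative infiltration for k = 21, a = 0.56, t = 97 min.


F = k * t^a = 21 * 97^0.56
F = 21 * 12.959617

272.1520 mm


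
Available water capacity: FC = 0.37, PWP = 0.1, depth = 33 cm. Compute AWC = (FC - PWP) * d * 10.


AWC = (FC - PWP) * d * 10
AWC = (0.37 - 0.1) * 33 * 10
AWC = 0.2700 * 33 * 10

89.1000 mm


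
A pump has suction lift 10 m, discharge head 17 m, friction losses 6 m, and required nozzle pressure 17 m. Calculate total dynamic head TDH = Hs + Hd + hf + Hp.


TDH = Hs + Hd + hf + Hp = 10 + 17 + 6 + 17 = 50

50 m


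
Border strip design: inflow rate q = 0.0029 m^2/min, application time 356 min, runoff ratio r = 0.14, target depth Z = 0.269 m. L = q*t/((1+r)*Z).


L = q*t/((1+r)*Z)
L = 0.0029*356/((1+0.14)*0.269)
L = 1.0324/0.30666

3.3666 m


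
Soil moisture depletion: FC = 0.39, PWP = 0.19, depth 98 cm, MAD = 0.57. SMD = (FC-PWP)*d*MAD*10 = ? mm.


SMD = (FC - PWP) * d * MAD * 10
SMD = (0.39 - 0.19) * 98 * 0.57 * 10
SMD = 0.2000 * 98 * 0.57 * 10

111.7200 mm


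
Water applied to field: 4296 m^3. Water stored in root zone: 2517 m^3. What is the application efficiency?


Ea = V_root / V_field * 100 = 2517 / 4296 * 100 = 58.5894%

58.5894 %


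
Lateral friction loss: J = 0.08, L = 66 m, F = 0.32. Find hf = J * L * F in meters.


hf = J * L * F = 0.08 * 66 * 0.32 = 1.6896 m

1.6896 m


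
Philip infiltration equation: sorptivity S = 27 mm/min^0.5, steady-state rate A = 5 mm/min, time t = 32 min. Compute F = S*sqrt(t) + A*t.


F = S*sqrt(t) + A*t
F = 27*sqrt(32) + 5*32
F = 27*5.656854 + 160

312.7351 mm


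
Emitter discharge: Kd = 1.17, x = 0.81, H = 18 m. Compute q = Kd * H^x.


q = Kd * H^x = 1.17 * 18^0.81 = 1.17 * 10.393713

12.1606 L/h


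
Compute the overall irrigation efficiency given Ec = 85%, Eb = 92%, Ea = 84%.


Ec = 0.85, Eb = 0.92, Ea = 0.84
E = 0.85 * 0.92 * 0.84 * 100 = 65.6880%

65.6880 %


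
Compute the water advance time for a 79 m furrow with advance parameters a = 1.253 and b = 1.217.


t = (L/a)^(1/b)
t = (79/1.253)^(1/1.217)
t = 63.048683^(1/1.217)

30.1148 min


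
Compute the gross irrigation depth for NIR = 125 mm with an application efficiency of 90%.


Ea = 90% = 0.9
GID = NIR / Ea = 125 / 0.9 = 138.8889 mm

138.8889 mm


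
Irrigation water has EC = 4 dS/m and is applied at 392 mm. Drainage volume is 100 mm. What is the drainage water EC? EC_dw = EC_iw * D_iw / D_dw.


EC_dw = EC_iw * D_iw / D_dw
EC_dw = 4 * 392 / 100
EC_dw = 1568 / 100

15.6800 dS/m


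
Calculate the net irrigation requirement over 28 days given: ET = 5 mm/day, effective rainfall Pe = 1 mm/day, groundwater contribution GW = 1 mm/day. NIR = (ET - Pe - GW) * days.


Daily deficit = ET - Pe - GW = 5 - 1 - 1 = 3 mm/day
NIR = 3 * 28 = 84 mm

84.0000 mm


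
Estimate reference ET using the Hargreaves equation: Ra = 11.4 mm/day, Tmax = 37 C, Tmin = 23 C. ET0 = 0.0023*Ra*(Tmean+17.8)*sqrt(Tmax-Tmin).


Tmean = (Tmax + Tmin)/2 = (37 + 23)/2 = 30.0
ET0 = 0.0023 * 11.4 * (30.0 + 17.8) * sqrt(37 - 23)
ET0 = 0.0023 * 11.4 * 47.8 * 3.741657

4.6895 mm/day


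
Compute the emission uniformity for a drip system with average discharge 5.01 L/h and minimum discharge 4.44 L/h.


EU = (q_min/q_avg)*100 = (4.44/5.01)*100 = 88.6228%

88.6228 %


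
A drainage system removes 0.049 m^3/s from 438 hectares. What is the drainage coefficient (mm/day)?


DC = Q * 86400 / (A * 10000) * 1000
DC = 0.049 * 86400 / (438 * 10000) * 1000
DC = 4233600.0000 / 4380000

0.9666 mm/day


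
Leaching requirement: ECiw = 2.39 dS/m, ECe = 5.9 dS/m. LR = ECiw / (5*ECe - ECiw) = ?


LR = ECiw / (5*ECe - ECiw)
LR = 2.39 / (5*5.9 - 2.39)
LR = 2.39 / 27.1100

0.0882


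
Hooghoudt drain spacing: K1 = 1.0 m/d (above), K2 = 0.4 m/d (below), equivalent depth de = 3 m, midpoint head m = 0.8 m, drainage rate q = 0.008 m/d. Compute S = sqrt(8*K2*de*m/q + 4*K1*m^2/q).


S^2 = 8*K2*de*m/q + 4*K1*m^2/q
S^2 = 8*0.4*3*0.8/0.008 + 4*1.0*0.8^2/0.008
S = sqrt(1280.0000)

35.7771 m


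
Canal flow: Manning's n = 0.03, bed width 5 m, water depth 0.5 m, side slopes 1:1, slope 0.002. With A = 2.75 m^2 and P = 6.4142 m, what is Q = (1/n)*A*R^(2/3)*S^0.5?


R = A/P = 2.75/6.4142 = 0.428736
Q = (1/0.03) * 2.75 * 0.428736^(2/3) * 0.002^0.5

2.3309 m^3/s


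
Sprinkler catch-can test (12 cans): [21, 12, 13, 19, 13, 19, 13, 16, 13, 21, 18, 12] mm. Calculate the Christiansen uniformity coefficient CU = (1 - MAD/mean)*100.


mean = 15.833333 mm
MAD = 3.166667 mm
CU = (1 - 3.166667/15.833333)*100

80.0000 %


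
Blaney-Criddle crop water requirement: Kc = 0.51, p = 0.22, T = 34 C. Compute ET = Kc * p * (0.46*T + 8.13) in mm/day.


ET = Kc * p * (0.46*T + 8.13)
ET = 0.51 * 0.22 * (0.46*34 + 8.13)
ET = 0.51 * 0.22 * 23.7700

2.6670 mm/day


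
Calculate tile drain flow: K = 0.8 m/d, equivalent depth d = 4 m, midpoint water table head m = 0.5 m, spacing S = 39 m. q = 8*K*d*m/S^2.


q = 8*K*d*m/S^2
q = 8*0.8*4*0.5/39^2
q = 12.8000 / 1521

0.0084 m/d


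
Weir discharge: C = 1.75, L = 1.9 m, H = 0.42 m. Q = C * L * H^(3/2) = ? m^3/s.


Q = C * L * H^(3/2) = 1.75 * 1.9 * 0.42^1.5 = 1.75 * 1.9 * 0.272191

0.9050 m^3/s


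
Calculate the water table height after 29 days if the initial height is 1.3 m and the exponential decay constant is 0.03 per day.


m = m0 * exp(-k*t)
m = 1.3 * exp(-0.03 * 29)
m = 1.3 * exp(-0.8700)

0.5446 m


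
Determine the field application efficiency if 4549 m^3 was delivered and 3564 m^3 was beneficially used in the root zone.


Ea = V_root / V_field * 100 = 3564 / 4549 * 100 = 78.3469%

78.3469 %


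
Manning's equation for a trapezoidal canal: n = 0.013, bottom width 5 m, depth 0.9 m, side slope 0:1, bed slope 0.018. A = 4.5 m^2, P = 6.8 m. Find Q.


R = A/P = 4.5/6.8 = 0.661765
Q = (1/0.013) * 4.5 * 0.661765^(2/3) * 0.018^0.5

35.2675 m^3/s


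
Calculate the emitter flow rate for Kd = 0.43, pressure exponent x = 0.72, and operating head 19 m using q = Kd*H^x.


q = Kd * H^x = 0.43 * 19^0.72 = 0.43 * 8.331105

3.5824 L/h


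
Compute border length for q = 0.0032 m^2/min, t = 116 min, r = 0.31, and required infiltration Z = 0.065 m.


L = q*t/((1+r)*Z)
L = 0.0032*116/((1+0.31)*0.065)
L = 0.3712/0.08515

4.3594 m


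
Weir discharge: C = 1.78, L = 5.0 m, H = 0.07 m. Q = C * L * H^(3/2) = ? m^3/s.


Q = C * L * H^(3/2) = 1.78 * 5.0 * 0.07^1.5 = 1.78 * 5.0 * 0.018520

0.1648 m^3/s


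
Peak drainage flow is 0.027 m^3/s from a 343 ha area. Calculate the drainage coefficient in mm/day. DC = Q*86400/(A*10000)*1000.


DC = Q * 86400 / (A * 10000) * 1000
DC = 0.027 * 86400 / (343 * 10000) * 1000
DC = 2332800.0000 / 3430000

0.6801 mm/day


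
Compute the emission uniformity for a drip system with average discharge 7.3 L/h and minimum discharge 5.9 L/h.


EU = (q_min/q_avg)*100 = (5.9/7.3)*100 = 80.8219%

80.8219 %


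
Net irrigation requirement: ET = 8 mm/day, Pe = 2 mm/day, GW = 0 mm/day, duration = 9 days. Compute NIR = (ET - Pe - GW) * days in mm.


Daily deficit = ET - Pe - GW = 8 - 2 - 0 = 6 mm/day
NIR = 6 * 9 = 54 mm

54.0000 mm


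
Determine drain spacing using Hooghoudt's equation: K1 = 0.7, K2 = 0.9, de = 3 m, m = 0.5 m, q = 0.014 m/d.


S^2 = 8*K2*de*m/q + 4*K1*m^2/q
S^2 = 8*0.9*3*0.5/0.014 + 4*0.7*0.5^2/0.014
S = sqrt(821.4286)

28.6606 m


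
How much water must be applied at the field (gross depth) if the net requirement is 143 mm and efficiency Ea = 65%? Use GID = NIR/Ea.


Ea = 65% = 0.65
GID = NIR / Ea = 143 / 0.65 = 220.0000 mm

220.0000 mm


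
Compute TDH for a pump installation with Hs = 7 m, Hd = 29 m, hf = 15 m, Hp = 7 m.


TDH = Hs + Hd + hf + Hp = 7 + 29 + 15 + 7 = 58

58 m


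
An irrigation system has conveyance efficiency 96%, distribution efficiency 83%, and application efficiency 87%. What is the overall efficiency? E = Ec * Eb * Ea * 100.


Ec = 0.96, Eb = 0.83, Ea = 0.87
E = 0.96 * 0.83 * 0.87 * 100 = 69.3216%

69.3216 %


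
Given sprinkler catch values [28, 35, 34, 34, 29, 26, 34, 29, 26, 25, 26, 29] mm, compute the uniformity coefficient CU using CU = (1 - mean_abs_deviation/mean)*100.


mean = 29.583333 mm
MAD = 3.111111 mm
CU = (1 - 3.111111/29.583333)*100

89.4836 %


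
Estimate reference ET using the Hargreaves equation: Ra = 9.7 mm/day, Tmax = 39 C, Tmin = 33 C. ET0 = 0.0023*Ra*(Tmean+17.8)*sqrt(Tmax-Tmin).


Tmean = (Tmax + Tmin)/2 = (39 + 33)/2 = 36.0
ET0 = 0.0023 * 9.7 * (36.0 + 17.8) * sqrt(39 - 33)
ET0 = 0.0023 * 9.7 * 53.8 * 2.449490

2.9401 mm/day


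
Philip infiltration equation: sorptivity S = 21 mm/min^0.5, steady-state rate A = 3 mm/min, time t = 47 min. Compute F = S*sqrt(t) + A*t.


F = S*sqrt(t) + A*t
F = 21*sqrt(47) + 3*47
F = 21*6.855655 + 141

284.9688 mm


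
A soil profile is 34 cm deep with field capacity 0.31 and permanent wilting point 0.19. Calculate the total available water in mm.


AWC = (FC - PWP) * d * 10
AWC = (0.31 - 0.19) * 34 * 10
AWC = 0.1200 * 34 * 10

40.8000 mm


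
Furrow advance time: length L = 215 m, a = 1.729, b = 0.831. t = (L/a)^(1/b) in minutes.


t = (L/a)^(1/b)
t = (215/1.729)^(1/0.831)
t = 124.349335^(1/0.831)

331.6118 min


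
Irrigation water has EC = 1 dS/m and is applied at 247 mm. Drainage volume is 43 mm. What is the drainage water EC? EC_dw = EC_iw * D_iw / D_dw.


EC_dw = EC_iw * D_iw / D_dw
EC_dw = 1 * 247 / 43
EC_dw = 247 / 43

5.7442 dS/m


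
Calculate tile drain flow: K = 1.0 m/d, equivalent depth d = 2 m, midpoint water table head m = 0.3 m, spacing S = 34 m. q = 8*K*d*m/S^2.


q = 8*K*d*m/S^2
q = 8*1.0*2*0.3/34^2
q = 4.8000 / 1156

0.0042 m/d


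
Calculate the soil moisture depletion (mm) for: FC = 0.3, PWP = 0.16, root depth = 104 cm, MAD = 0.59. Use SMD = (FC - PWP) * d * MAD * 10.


SMD = (FC - PWP) * d * MAD * 10
SMD = (0.3 - 0.16) * 104 * 0.59 * 10
SMD = 0.1400 * 104 * 0.59 * 10

85.9040 mm


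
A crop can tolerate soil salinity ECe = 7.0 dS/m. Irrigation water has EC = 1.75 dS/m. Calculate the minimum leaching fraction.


LR = ECiw / (5*ECe - ECiw)
LR = 1.75 / (5*7.0 - 1.75)
LR = 1.75 / 33.2500

0.0526


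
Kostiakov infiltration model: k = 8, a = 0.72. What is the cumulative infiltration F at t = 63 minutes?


F = k * t^a = 8 * 63^0.72
F = 8 * 19.748094

157.9848 mm


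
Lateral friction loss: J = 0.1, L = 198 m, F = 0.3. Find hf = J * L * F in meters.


hf = J * L * F = 0.1 * 198 * 0.3 = 5.9400 m

5.9400 m


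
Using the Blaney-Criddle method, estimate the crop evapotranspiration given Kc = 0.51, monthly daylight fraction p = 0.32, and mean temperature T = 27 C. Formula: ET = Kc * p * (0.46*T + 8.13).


ET = Kc * p * (0.46*T + 8.13)
ET = 0.51 * 0.32 * (0.46*27 + 8.13)
ET = 0.51 * 0.32 * 20.5500

3.3538 mm/day


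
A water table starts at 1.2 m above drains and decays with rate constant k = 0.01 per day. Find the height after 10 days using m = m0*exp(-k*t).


m = m0 * exp(-k*t)
m = 1.2 * exp(-0.01 * 10)
m = 1.2 * exp(-0.1000)

1.0858 m


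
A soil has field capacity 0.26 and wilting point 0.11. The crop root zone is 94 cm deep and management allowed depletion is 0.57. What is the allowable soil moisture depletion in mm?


SMD = (FC - PWP) * d * MAD * 10
SMD = (0.26 - 0.11) * 94 * 0.57 * 10
SMD = 0.1500 * 94 * 0.57 * 10

80.3700 mm


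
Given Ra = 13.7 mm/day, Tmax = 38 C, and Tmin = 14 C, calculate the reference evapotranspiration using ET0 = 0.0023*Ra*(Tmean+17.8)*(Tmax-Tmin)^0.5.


Tmean = (Tmax + Tmin)/2 = (38 + 14)/2 = 26.0
ET0 = 0.0023 * 13.7 * (26.0 + 17.8) * sqrt(38 - 14)
ET0 = 0.0023 * 13.7 * 43.8 * 4.898979

6.7613 mm/day


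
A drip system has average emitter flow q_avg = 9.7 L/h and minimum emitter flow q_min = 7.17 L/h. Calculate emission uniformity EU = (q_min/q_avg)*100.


EU = (q_min/q_avg)*100 = (7.17/9.7)*100 = 73.9175%

73.9175 %


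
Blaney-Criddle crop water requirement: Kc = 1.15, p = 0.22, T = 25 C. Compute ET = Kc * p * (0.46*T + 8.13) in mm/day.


ET = Kc * p * (0.46*T + 8.13)
ET = 1.15 * 0.22 * (0.46*25 + 8.13)
ET = 1.15 * 0.22 * 19.6300

4.9664 mm/day


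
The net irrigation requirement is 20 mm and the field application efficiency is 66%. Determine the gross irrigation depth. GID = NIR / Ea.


Ea = 66% = 0.66
GID = NIR / Ea = 20 / 0.66 = 30.3030 mm

30.3030 mm


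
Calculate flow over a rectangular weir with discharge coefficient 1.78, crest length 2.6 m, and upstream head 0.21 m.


Q = C * L * H^(3/2) = 1.78 * 2.6 * 0.21^1.5 = 1.78 * 2.6 * 0.096234

0.4454 m^3/s


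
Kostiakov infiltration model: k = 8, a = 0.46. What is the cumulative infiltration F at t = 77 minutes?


F = k * t^a = 8 * 77^0.46
F = 8 * 7.375403

59.0032 mm


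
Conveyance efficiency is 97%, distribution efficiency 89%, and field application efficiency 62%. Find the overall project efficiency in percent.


Ec = 0.97, Eb = 0.89, Ea = 0.62
E = 0.97 * 0.89 * 0.62 * 100 = 53.5246%

53.5246 %


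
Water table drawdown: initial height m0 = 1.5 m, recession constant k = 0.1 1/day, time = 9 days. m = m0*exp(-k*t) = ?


m = m0 * exp(-k*t)
m = 1.5 * exp(-0.1 * 9)
m = 1.5 * exp(-0.9000)

0.6099 m


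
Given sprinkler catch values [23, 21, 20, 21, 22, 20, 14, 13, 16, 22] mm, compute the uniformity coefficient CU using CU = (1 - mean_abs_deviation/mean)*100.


mean = 19.200000 mm
MAD = 2.920000 mm
CU = (1 - 2.920000/19.200000)*100

84.7917 %


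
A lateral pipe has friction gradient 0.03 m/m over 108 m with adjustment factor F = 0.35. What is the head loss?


hf = J * L * F = 0.03 * 108 * 0.35 = 1.1340 m

1.1340 m


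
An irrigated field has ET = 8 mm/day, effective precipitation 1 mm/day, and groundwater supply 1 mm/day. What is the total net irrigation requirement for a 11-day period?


Daily deficit = ET - Pe - GW = 8 - 1 - 1 = 6 mm/day
NIR = 6 * 11 = 66 mm

66.0000 mm


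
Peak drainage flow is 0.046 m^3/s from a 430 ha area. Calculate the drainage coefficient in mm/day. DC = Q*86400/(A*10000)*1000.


DC = Q * 86400 / (A * 10000) * 1000
DC = 0.046 * 86400 / (430 * 10000) * 1000
DC = 3974400.0000 / 4300000

0.9243 mm/day


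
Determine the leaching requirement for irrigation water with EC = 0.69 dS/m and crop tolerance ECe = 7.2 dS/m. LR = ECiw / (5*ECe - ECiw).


LR = ECiw / (5*ECe - ECiw)
LR = 0.69 / (5*7.2 - 0.69)
LR = 0.69 / 35.3100

0.0195


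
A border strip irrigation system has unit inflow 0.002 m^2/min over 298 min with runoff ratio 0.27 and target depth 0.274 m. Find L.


L = q*t/((1+r)*Z)
L = 0.002*298/((1+0.27)*0.274)
L = 0.596/0.34798

1.7127 m


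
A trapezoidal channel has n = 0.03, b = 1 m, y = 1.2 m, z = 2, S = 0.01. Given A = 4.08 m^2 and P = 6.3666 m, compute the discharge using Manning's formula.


R = A/P = 4.08/6.3666 = 0.640844
Q = (1/0.03) * 4.08 * 0.640844^(2/3) * 0.01^0.5

10.1090 m^3/s


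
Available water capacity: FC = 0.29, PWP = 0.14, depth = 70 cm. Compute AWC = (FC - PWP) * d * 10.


AWC = (FC - PWP) * d * 10
AWC = (0.29 - 0.14) * 70 * 10
AWC = 0.1500 * 70 * 10

105.0000 mm


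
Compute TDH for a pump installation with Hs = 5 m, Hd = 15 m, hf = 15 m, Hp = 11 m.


TDH = Hs + Hd + hf + Hp = 5 + 15 + 15 + 11 = 46

46 m


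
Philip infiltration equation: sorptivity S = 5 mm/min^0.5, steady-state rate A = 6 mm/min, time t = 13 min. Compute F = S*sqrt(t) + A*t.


F = S*sqrt(t) + A*t
F = 5*sqrt(13) + 6*13
F = 5*3.605551 + 78

96.0278 mm


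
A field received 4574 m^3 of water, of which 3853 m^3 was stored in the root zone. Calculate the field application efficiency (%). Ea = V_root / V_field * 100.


Ea = V_root / V_field * 100 = 3853 / 4574 * 100 = 84.2370%

84.2370 %


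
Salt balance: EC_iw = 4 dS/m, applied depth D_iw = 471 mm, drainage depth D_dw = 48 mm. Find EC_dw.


EC_dw = EC_iw * D_iw / D_dw
EC_dw = 4 * 471 / 48
EC_dw = 1884 / 48

39.2500 dS/m


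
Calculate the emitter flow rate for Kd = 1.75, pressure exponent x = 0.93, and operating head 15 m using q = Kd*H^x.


q = Kd * H^x = 1.75 * 15^0.93 = 1.75 * 12.409803

21.7172 L/h


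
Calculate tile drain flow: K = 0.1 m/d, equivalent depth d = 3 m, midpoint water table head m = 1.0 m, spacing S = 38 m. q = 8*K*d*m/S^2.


q = 8*K*d*m/S^2
q = 8*0.1*3*1.0/38^2
q = 2.4000 / 1444

0.0017 m/d


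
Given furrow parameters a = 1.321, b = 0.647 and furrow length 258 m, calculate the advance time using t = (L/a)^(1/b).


t = (L/a)^(1/b)
t = (258/1.321)^(1/0.647)
t = 195.306586^(1/0.647)

3471.5282 min


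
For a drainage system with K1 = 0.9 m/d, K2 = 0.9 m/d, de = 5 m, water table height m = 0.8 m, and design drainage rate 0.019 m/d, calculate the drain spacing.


S^2 = 8*K2*de*m/q + 4*K1*m^2/q
S^2 = 8*0.9*5*0.8/0.019 + 4*0.9*0.8^2/0.019
S = sqrt(1637.0526)

40.4605 m


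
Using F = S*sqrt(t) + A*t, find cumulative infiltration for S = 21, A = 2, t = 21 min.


F = S*sqrt(t) + A*t
F = 21*sqrt(21) + 2*21
F = 21*4.582576 + 42

138.2341 mm


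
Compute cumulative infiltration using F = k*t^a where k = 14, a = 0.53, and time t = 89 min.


F = k * t^a = 14 * 89^0.53
F = 14 * 10.793858

151.1140 mm


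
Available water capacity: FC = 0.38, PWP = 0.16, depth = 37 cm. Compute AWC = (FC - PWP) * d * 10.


AWC = (FC - PWP) * d * 10
AWC = (0.38 - 0.16) * 37 * 10
AWC = 0.2200 * 37 * 10

81.4000 mm


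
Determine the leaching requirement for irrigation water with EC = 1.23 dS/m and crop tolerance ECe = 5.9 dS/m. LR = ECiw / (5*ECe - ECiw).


LR = ECiw / (5*ECe - ECiw)
LR = 1.23 / (5*5.9 - 1.23)
LR = 1.23 / 28.2700

0.0435


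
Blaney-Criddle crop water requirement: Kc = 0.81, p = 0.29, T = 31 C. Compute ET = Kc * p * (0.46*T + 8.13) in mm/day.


ET = Kc * p * (0.46*T + 8.13)
ET = 0.81 * 0.29 * (0.46*31 + 8.13)
ET = 0.81 * 0.29 * 22.3900

5.2594 mm/day


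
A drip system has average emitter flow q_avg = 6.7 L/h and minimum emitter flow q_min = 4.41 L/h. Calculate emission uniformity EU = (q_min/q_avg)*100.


EU = (q_min/q_avg)*100 = (4.41/6.7)*100 = 65.8209%

65.8209 %


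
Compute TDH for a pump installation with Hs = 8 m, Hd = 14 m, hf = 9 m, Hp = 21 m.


TDH = Hs + Hd + hf + Hp = 8 + 14 + 9 + 21 = 52

52 m


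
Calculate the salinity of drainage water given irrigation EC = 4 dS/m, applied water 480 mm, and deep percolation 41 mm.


EC_dw = EC_iw * D_iw / D_dw
EC_dw = 4 * 480 / 41
EC_dw = 1920 / 41

46.8293 dS/m


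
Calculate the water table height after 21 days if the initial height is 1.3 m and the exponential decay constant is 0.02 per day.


m = m0 * exp(-k*t)
m = 1.3 * exp(-0.02 * 21)
m = 1.3 * exp(-0.4200)

0.8542 m


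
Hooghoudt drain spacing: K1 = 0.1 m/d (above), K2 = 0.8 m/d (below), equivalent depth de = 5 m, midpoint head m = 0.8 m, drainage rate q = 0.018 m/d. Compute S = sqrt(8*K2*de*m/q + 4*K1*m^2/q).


S^2 = 8*K2*de*m/q + 4*K1*m^2/q
S^2 = 8*0.8*5*0.8/0.018 + 4*0.1*0.8^2/0.018
S = sqrt(1436.4444)

37.9005 m


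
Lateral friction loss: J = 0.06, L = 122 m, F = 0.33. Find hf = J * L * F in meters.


hf = J * L * F = 0.06 * 122 * 0.33 = 2.4156 m

2.4156 m


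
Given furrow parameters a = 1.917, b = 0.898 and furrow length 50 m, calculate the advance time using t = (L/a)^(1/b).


t = (L/a)^(1/b)
t = (50/1.917)^(1/0.898)
t = 26.082420^(1/0.898)

37.7768 min


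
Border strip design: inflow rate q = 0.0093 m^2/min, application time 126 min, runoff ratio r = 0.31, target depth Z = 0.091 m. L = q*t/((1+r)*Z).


L = q*t/((1+r)*Z)
L = 0.0093*126/((1+0.31)*0.091)
L = 1.1718/0.11921

9.8297 m


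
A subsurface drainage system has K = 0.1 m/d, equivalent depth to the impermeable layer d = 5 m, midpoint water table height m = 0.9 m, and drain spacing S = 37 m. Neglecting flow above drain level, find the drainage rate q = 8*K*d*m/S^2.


q = 8*K*d*m/S^2
q = 8*0.1*5*0.9/37^2
q = 3.6000 / 1369

0.0026 m/d


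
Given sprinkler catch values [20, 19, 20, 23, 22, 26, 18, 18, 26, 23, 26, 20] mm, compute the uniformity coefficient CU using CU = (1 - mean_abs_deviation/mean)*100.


mean = 21.750000 mm
MAD = 2.583333 mm
CU = (1 - 2.583333/21.750000)*100

88.1226 %


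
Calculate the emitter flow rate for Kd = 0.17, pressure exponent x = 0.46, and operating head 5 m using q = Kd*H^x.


q = Kd * H^x = 0.17 * 5^0.46 = 0.17 * 2.096651

0.3564 L/h


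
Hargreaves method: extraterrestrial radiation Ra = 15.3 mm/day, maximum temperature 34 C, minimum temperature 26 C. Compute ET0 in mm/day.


Tmean = (Tmax + Tmin)/2 = (34 + 26)/2 = 30.0
ET0 = 0.0023 * 15.3 * (30.0 + 17.8) * sqrt(34 - 26)
ET0 = 0.0023 * 15.3 * 47.8 * 2.828427

4.7576 mm/day


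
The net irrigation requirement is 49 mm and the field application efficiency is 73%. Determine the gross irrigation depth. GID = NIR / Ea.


Ea = 73% = 0.73
GID = NIR / Ea = 49 / 0.73 = 67.1233 mm

67.1233 mm


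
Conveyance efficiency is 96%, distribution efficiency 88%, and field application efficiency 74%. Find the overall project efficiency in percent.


Ec = 0.96, Eb = 0.88, Ea = 0.74
E = 0.96 * 0.88 * 0.74 * 100 = 62.5152%

62.5152 %


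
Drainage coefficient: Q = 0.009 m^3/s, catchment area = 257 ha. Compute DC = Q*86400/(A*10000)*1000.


DC = Q * 86400 / (A * 10000) * 1000
DC = 0.009 * 86400 / (257 * 10000) * 1000
DC = 777600.0000 / 2570000

0.3026 mm/day


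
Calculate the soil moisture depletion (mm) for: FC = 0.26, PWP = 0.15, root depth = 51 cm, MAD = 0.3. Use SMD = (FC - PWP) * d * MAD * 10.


SMD = (FC - PWP) * d * MAD * 10
SMD = (0.26 - 0.15) * 51 * 0.3 * 10
SMD = 0.1100 * 51 * 0.3 * 10

16.8300 mm


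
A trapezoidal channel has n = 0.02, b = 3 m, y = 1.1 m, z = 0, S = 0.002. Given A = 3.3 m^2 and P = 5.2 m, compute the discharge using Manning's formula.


R = A/P = 3.3/5.2 = 0.634615
Q = (1/0.02) * 3.3 * 0.634615^(2/3) * 0.002^0.5

5.4493 m^3/s


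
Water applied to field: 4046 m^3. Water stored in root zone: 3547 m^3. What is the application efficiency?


Ea = V_root / V_field * 100 = 3547 / 4046 * 100 = 87.6668%

87.6668 %


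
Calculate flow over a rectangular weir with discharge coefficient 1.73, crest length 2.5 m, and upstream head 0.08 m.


Q = C * L * H^(3/2) = 1.73 * 2.5 * 0.08^1.5 = 1.73 * 2.5 * 0.022627

0.0979 m^3/s


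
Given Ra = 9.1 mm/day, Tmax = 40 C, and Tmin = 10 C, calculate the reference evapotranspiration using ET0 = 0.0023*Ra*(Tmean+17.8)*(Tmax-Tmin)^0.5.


Tmean = (Tmax + Tmin)/2 = (40 + 10)/2 = 25.0
ET0 = 0.0023 * 9.1 * (25.0 + 17.8) * sqrt(40 - 10)
ET0 = 0.0023 * 9.1 * 42.8 * 5.477226

4.9065 mm/day


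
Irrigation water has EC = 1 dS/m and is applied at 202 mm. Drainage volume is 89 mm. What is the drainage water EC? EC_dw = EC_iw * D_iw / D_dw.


EC_dw = EC_iw * D_iw / D_dw
EC_dw = 1 * 202 / 89
EC_dw = 202 / 89

2.2697 dS/m


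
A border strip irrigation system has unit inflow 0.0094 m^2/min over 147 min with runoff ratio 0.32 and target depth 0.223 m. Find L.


L = q*t/((1+r)*Z)
L = 0.0094*147/((1+0.32)*0.223)
L = 1.3818/0.29436

4.6943 m


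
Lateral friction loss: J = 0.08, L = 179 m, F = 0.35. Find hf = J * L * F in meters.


hf = J * L * F = 0.08 * 179 * 0.35 = 5.0120 m

5.0120 m


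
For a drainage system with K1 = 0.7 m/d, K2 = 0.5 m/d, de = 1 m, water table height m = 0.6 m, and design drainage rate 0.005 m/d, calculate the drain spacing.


S^2 = 8*K2*de*m/q + 4*K1*m^2/q
S^2 = 8*0.5*1*0.6/0.005 + 4*0.7*0.6^2/0.005
S = sqrt(681.6000)

26.1075 m


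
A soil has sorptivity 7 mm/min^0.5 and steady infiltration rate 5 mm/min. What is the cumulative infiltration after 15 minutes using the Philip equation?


F = S*sqrt(t) + A*t
F = 7*sqrt(15) + 5*15
F = 7*3.872983 + 75

102.1109 mm


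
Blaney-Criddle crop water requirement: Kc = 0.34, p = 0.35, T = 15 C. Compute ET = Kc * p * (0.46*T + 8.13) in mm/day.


ET = Kc * p * (0.46*T + 8.13)
ET = 0.34 * 0.35 * (0.46*15 + 8.13)
ET = 0.34 * 0.35 * 15.0300

1.7886 mm/day


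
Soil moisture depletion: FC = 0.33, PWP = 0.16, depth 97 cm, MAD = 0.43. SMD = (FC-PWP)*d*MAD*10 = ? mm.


SMD = (FC - PWP) * d * MAD * 10
SMD = (0.33 - 0.16) * 97 * 0.43 * 10
SMD = 0.1700 * 97 * 0.43 * 10

70.9070 mm


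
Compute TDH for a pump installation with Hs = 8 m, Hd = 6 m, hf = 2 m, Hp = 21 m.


TDH = Hs + Hd + hf + Hp = 8 + 6 + 2 + 21 = 37

37 m


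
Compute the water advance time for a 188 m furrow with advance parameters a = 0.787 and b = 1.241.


t = (L/a)^(1/b)
t = (188/0.787)^(1/1.241)
t = 238.881830^(1/1.241)

82.4791 min


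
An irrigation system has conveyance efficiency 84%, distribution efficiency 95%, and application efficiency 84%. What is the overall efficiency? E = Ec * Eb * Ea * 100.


Ec = 0.84, Eb = 0.95, Ea = 0.84
E = 0.84 * 0.95 * 0.84 * 100 = 67.0320%

67.0320 %


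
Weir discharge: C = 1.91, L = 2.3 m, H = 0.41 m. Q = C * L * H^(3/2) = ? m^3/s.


Q = C * L * H^(3/2) = 1.91 * 2.3 * 0.41^1.5 = 1.91 * 2.3 * 0.262528

1.1533 m^3/s


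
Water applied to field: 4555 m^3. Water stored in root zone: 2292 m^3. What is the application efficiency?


Ea = V_root / V_field * 100 = 2292 / 4555 * 100 = 50.3183%

50.3183 %


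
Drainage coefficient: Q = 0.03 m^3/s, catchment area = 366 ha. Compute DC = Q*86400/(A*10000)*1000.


DC = Q * 86400 / (A * 10000) * 1000
DC = 0.03 * 86400 / (366 * 10000) * 1000
DC = 2592000.0000 / 3660000

0.7082 mm/day


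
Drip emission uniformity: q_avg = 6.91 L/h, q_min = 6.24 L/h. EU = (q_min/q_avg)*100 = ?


EU = (q_min/q_avg)*100 = (6.24/6.91)*100 = 90.3039%

90.3039 %


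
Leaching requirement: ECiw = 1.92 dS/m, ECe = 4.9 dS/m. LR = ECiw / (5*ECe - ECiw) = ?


LR = ECiw / (5*ECe - ECiw)
LR = 1.92 / (5*4.9 - 1.92)
LR = 1.92 / 22.5800

0.0850


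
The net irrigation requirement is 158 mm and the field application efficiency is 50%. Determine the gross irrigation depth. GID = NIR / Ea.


Ea = 50% = 0.5
GID = NIR / Ea = 158 / 0.5 = 316.0000 mm

316.0000 mm


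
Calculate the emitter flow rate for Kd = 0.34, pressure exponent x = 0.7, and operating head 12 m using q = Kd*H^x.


q = Kd * H^x = 0.34 * 12^0.7 = 0.34 * 5.694123

1.9360 L/h


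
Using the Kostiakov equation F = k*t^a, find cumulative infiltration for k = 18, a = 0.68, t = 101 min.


F = k * t^a = 18 * 101^0.68
F = 18 * 23.064207

415.1557 mm


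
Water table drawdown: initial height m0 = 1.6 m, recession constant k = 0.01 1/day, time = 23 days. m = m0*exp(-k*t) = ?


m = m0 * exp(-k*t)
m = 1.6 * exp(-0.01 * 23)
m = 1.6 * exp(-0.2300)

1.2713 m


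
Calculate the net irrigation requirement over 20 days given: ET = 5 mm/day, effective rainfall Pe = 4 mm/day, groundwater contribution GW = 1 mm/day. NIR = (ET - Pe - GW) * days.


Daily deficit = ET - Pe - GW = 5 - 4 - 1 = 0 mm/day
NIR = 0 * 20 = 0 mm

0 mm


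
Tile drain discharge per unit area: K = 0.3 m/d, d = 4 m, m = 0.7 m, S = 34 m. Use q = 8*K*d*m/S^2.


q = 8*K*d*m/S^2
q = 8*0.3*4*0.7/34^2
q = 6.7200 / 1156

0.0058 m/d


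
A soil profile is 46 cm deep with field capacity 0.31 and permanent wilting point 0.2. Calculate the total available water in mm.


AWC = (FC - PWP) * d * 10
AWC = (0.31 - 0.2) * 46 * 10
AWC = 0.1100 * 46 * 10

50.6000 mm


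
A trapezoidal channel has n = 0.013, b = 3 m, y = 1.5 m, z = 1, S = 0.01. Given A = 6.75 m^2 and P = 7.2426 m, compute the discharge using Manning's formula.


R = A/P = 6.75/7.2426 = 0.931986
Q = (1/0.013) * 6.75 * 0.931986^(2/3) * 0.01^0.5

49.5412 m^3/s


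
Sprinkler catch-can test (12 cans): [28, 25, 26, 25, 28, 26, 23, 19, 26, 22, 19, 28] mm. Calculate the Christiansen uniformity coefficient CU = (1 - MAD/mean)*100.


mean = 24.583333 mm
MAD = 2.555556 mm
CU = (1 - 2.555556/24.583333)*100

89.6045 %


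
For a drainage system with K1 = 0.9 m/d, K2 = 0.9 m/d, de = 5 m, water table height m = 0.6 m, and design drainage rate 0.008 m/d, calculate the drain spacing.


S^2 = 8*K2*de*m/q + 4*K1*m^2/q
S^2 = 8*0.9*5*0.6/0.008 + 4*0.9*0.6^2/0.008
S = sqrt(2862.0000)

53.4977 m


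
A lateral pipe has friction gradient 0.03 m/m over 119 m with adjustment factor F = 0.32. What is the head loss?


hf = J * L * F = 0.03 * 119 * 0.32 = 1.1424 m

1.1424 m


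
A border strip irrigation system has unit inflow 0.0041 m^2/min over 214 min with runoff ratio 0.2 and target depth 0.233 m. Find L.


L = q*t/((1+r)*Z)
L = 0.0041*214/((1+0.2)*0.233)
L = 0.8774/0.2796

3.1381 m


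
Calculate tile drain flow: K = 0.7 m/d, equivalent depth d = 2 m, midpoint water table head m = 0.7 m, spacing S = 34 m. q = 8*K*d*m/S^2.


q = 8*K*d*m/S^2
q = 8*0.7*2*0.7/34^2
q = 7.8400 / 1156

0.0068 m/d


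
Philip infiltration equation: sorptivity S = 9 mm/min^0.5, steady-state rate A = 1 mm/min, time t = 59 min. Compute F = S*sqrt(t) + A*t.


F = S*sqrt(t) + A*t
F = 9*sqrt(59) + 1*59
F = 9*7.681146 + 59

128.1303 mm


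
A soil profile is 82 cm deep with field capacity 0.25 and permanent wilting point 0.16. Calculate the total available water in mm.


AWC = (FC - PWP) * d * 10
AWC = (0.25 - 0.16) * 82 * 10
AWC = 0.0900 * 82 * 10

73.8000 mm


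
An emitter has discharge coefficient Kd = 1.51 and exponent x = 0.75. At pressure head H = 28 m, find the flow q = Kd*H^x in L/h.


q = Kd * H^x = 1.51 * 28^0.75 = 1.51 * 12.172184

18.3800 L/h


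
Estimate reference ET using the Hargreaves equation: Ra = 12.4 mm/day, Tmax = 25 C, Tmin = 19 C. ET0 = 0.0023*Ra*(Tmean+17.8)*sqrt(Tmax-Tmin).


Tmean = (Tmax + Tmin)/2 = (25 + 19)/2 = 22.0
ET0 = 0.0023 * 12.4 * (22.0 + 17.8) * sqrt(25 - 19)
ET0 = 0.0023 * 12.4 * 39.8 * 2.449490

2.7804 mm/day


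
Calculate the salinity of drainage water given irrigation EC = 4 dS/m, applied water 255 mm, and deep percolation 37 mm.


EC_dw = EC_iw * D_iw / D_dw
EC_dw = 4 * 255 / 37
EC_dw = 1020 / 37

27.5676 dS/m


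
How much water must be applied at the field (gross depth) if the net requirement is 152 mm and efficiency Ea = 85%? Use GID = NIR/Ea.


Ea = 85% = 0.85
GID = NIR / Ea = 152 / 0.85 = 178.8235 mm

178.8235 mm


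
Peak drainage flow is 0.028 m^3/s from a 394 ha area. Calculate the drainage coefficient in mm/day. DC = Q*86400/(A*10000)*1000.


DC = Q * 86400 / (A * 10000) * 1000
DC = 0.028 * 86400 / (394 * 10000) * 1000
DC = 2419200.0000 / 3940000

0.6140 mm/day


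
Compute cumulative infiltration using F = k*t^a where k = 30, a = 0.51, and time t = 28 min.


F = k * t^a = 30 * 28^0.51
F = 30 * 5.470797

164.1239 mm


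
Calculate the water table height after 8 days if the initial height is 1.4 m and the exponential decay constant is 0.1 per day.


m = m0 * exp(-k*t)
m = 1.4 * exp(-0.1 * 8)
m = 1.4 * exp(-0.8000)

0.6291 m


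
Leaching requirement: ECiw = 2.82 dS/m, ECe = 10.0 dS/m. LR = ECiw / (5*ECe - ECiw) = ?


LR = ECiw / (5*ECe - ECiw)
LR = 2.82 / (5*10.0 - 2.82)
LR = 2.82 / 47.1800

0.0598


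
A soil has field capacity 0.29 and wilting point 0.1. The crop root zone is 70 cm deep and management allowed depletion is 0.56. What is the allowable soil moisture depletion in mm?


SMD = (FC - PWP) * d * MAD * 10
SMD = (0.29 - 0.1) * 70 * 0.56 * 10
SMD = 0.1900 * 70 * 0.56 * 10

74.4800 mm


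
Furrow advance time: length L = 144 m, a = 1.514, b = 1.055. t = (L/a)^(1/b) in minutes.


t = (L/a)^(1/b)
t = (144/1.514)^(1/1.055)
t = 95.112285^(1/1.055)

75.0077 min


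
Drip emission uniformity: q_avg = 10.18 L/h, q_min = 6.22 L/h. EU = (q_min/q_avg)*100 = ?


EU = (q_min/q_avg)*100 = (6.22/10.18)*100 = 61.1002%

61.1002 %


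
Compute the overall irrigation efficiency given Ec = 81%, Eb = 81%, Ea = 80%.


Ec = 0.81, Eb = 0.81, Ea = 0.8
E = 0.81 * 0.81 * 0.8 * 100 = 52.4880%

52.4880 %


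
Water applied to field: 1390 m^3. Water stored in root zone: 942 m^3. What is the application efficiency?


Ea = V_root / V_field * 100 = 942 / 1390 * 100 = 67.7698%

67.7698 %


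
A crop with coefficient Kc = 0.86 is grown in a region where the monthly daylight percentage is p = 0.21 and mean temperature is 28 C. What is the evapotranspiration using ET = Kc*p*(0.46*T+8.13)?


ET = Kc * p * (0.46*T + 8.13)
ET = 0.86 * 0.21 * (0.46*28 + 8.13)
ET = 0.86 * 0.21 * 21.0100

3.7944 mm/day


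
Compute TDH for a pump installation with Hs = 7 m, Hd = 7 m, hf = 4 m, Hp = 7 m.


TDH = Hs + Hd + hf + Hp = 7 + 7 + 4 + 7 = 25

25 m


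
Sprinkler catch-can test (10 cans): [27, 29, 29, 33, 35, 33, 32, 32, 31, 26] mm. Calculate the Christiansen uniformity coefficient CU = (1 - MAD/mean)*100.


mean = 30.700000 mm
MAD = 2.360000 mm
CU = (1 - 2.360000/30.700000)*100

92.3127 %


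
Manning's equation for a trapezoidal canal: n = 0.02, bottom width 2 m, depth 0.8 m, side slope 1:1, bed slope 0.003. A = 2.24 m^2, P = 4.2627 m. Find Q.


R = A/P = 2.24/4.2627 = 0.525489
Q = (1/0.02) * 2.24 * 0.525489^(2/3) * 0.003^0.5

3.9947 m^3/s


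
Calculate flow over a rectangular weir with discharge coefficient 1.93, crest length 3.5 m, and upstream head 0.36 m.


Q = C * L * H^(3/2) = 1.93 * 3.5 * 0.36^1.5 = 1.93 * 3.5 * 0.216000

1.4591 m^3/s


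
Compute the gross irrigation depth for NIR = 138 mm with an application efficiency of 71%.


Ea = 71% = 0.71
GID = NIR / Ea = 138 / 0.71 = 194.3662 mm

194.3662 mm


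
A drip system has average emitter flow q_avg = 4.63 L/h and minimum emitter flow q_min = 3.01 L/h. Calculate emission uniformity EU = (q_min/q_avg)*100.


EU = (q_min/q_avg)*100 = (3.01/4.63)*100 = 65.0108%

65.0108 %


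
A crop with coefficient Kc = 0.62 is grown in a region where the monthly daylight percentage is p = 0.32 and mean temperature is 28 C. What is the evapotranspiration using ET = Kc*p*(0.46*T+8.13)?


ET = Kc * p * (0.46*T + 8.13)
ET = 0.62 * 0.32 * (0.46*28 + 8.13)
ET = 0.62 * 0.32 * 21.0100

4.1684 mm/day


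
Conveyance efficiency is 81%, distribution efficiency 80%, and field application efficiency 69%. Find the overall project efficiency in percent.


Ec = 0.81, Eb = 0.8, Ea = 0.69
E = 0.81 * 0.8 * 0.69 * 100 = 44.7120%

44.7120 %


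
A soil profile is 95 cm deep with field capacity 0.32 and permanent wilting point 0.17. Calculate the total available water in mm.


AWC = (FC - PWP) * d * 10
AWC = (0.32 - 0.17) * 95 * 10
AWC = 0.1500 * 95 * 10

142.5000 mm


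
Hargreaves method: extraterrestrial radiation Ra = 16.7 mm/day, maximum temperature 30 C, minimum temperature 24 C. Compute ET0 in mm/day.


Tmean = (Tmax + Tmin)/2 = (30 + 24)/2 = 27.0
ET0 = 0.0023 * 16.7 * (27.0 + 17.8) * sqrt(30 - 24)
ET0 = 0.0023 * 16.7 * 44.8 * 2.449490

4.2150 mm/day


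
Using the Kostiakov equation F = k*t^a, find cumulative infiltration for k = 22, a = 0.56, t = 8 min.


F = k * t^a = 22 * 8^0.56
F = 22 * 3.204280

70.4942 mm


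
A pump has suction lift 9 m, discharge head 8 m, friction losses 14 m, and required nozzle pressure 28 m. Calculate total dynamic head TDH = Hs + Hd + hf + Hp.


TDH = Hs + Hd + hf + Hp = 9 + 8 + 14 + 28 = 59

59 m


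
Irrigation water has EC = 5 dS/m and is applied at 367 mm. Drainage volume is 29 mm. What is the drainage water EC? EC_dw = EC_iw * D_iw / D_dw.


EC_dw = EC_iw * D_iw / D_dw
EC_dw = 5 * 367 / 29
EC_dw = 1835 / 29

63.2759 dS/m


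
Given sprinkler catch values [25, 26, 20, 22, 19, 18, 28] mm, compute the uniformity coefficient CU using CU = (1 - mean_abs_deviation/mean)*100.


mean = 22.571429 mm
MAD = 3.224490 mm
CU = (1 - 3.224490/22.571429)*100

85.7143 %


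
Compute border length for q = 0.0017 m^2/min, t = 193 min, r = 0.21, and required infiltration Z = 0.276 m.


L = q*t/((1+r)*Z)
L = 0.0017*193/((1+0.21)*0.276)
L = 0.3281/0.33396

0.9825 m


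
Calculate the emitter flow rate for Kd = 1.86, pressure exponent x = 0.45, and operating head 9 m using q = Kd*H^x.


q = Kd * H^x = 1.86 * 9^0.45 = 1.86 * 2.687875

4.9994 L/h


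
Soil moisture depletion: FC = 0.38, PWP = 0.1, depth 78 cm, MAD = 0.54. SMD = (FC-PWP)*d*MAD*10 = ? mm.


SMD = (FC - PWP) * d * MAD * 10
SMD = (0.38 - 0.1) * 78 * 0.54 * 10
SMD = 0.2800 * 78 * 0.54 * 10

117.9360 mm
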